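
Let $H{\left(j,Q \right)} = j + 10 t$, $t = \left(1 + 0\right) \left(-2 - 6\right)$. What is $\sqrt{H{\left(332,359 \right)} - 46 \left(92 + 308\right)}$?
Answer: $2 i \sqrt{4537} \approx 134.71 i$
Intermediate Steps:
$t = -8$ ($t = 1 \left(-8\right) = -8$)
$H{\left(j,Q \right)} = -80 + j$ ($H{\left(j,Q \right)} = j + 10 \left(-8\right) = j - 80 = -80 + j$)
$\sqrt{H{\left(332,359 \right)} - 46 \left(92 + 308\right)} = \sqrt{\left(-80 + 332\right) - 46 \left(92 + 308\right)} = \sqrt{252 - 18400} = \sqrt{-18148} = 2 i \sqrt{4537}$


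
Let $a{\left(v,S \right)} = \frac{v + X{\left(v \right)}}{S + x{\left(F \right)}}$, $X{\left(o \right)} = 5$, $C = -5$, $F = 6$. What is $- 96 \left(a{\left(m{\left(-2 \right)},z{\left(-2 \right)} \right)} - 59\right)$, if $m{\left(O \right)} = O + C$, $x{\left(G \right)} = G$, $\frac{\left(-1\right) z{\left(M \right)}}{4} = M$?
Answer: $\frac{39744}{7} \approx 5677.7$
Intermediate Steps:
$z{\left(M \right)} = - 4 M$
$m{\left(O \right)} = -5 + O$ ($m{\left(O \right)} = O - 5 = -5 + O$)
$a{\left(v,S \right)} = \frac{5 + v}{6 + S}$ ($a{\left(v,S \right)} = \frac{v + 5}{S + 6} = \frac{5 + v}{6 + S}$)
$- 96 \left(a{\left(m{\left(-2 \right)},z{\left(-2 \right)} \right)} - 59\right) = - 96 \left(\frac{5 - 7}{6 - -8} - 59\right) = - 96 \left(\frac{5 - 7}{6 + 8} - 59\right) = - 96 \left(\frac{1}{14} \left(-2\right) - 59\right) = - 96 \left(- \frac{1}{7} - 59\right) = \left(-96\right) \left(- \frac{414}{7}\right) = \frac{39744}{7}$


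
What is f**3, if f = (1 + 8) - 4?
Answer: 125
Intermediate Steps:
f = 5 (f = 9 - 4 = 5)
f**3 = 5**3 = 125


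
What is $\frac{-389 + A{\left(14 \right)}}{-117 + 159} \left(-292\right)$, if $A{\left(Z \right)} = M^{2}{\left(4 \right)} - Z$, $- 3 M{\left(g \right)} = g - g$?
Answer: $\frac{58838}{21} \approx 2801.8$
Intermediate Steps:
$M{\left(g \right)} = 0$ ($M{\left(g \right)} = - \frac{g - g}{3} = \left(- \frac{1}{3}\right) 0 = 0$)
$A{\left(Z \right)} = - Z$ ($A{\left(Z \right)} = 0^{2} - Z = 0 - Z = - Z$)
$\frac{-389 + A{\left(14 \right)}}{-117 + 159} \left(-292\right) = \frac{-389 - 14}{-117 + 159} \left(-292\right) = \frac{-389 - 14}{42} \left(-292\right) = \left(-403\right) \frac{1}{42} \left(-292\right) = \left(- \frac{403}{42}\right) \left(-292\right) = \frac{58838}{21}$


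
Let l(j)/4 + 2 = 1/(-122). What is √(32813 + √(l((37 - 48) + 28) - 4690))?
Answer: √(122097173 + 122*I*√4370345)/61 ≈ 181.14 + 0.18919*I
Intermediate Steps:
l(j) = -490/61 (l(j) = -8 + 4/(-122) = -8 + 4*(-1/122) = -8 - 2/61 = -490/61)
√(32813 + √(l((37 - 48) + 28) - 4690)) = √(32813 + √(-490/61 - 4690)) = √(32813 + √(-286580/61)) = √(32813 + 2*I*√4370345/61)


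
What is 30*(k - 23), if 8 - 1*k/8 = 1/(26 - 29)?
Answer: 1310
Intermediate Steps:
k = 200/3 (k = 64 - 8/(26 - 29) = 64 - 8/(-3) = 64 - 8*(-⅓) = 64 + 8/3 = 200/3 ≈ 66.667)
30*(k - 23) = 30*(200/3 - 23) = 30*(131/3) = 1310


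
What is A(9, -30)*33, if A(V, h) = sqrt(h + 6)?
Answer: 66*I*sqrt(6) ≈ 161.67*I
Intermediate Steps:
A(V, h) = sqrt(6 + h)
A(9, -30)*33 = sqrt(6 - 30)*33 = sqrt(-24)*33 = (2*I*sqrt(6))*33 = 66*I*sqrt(6)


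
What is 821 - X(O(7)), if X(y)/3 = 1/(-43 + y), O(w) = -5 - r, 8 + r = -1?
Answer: 10674/13 ≈ 821.08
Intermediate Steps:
r = -9 (r = -8 - 1 = -9)
O(w) = 4 (O(w) = -5 - 1*(-9) = -5 + 9 = 4)
X(y) = 3/(-43 + y)
821 - X(O(7)) = 821 - 3/(-43 + 4) = 821 - 3/(-39) = 821 - 3*(-1)/39 = 821 - 1*(-1/13) = 821 + 1/13 = 10674/13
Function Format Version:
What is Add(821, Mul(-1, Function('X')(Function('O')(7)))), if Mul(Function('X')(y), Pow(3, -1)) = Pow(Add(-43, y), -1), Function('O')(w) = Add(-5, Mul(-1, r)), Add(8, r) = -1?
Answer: Rational(10674, 13) ≈ 821.08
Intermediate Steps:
r = -9 (r = Add(-8, -1) = -9)
Function('O')(w) = 4 (Function('O')(w) = Add(-5, Mul(-1, -9)) = Add(-5, 9) = 4)
Function('X')(y) = Mul(3, Pow(Add(-43, y), -1))
Add(821, Mul(-1, Function('X')(Function('O')(7)))) = Add(821, Mul(-1, Mul(3, Pow(Add(-43, 4), -1)))) = Add(821, Mul(-1, Mul(3, Pow(-39, -1)))) = Add(821, Mul(-1, Mul(3, Rational(-1, 39)))) = Add(821, Mul(-1, Rational(-1, 13))) = Add(821, Rational(1, 13)) = Rational(10674, 13)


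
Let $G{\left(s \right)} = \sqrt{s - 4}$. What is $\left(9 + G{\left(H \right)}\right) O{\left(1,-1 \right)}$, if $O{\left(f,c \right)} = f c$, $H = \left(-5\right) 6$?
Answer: $-9 - i \sqrt{34} \approx -9.0 - 5.831 i$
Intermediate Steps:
$H = -30$
$G{\left(s \right)} = \sqrt{-4 + s}$
$O{\left(f,c \right)} = c f$
$\left(9 + G{\left(H \right)}\right) O{\left(1,-1 \right)} = \left(9 + \sqrt{-4 - 30}\right) \left(\left(-1\right) 1\right) = \left(9 + \sqrt{-34}\right) \left(-1\right) = \left(9 + i \sqrt{34}\right) \left(-1\right) = -9 - i \sqrt{34}$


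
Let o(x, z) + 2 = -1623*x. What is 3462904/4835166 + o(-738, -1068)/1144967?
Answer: 4878168627160/2768052754761 ≈ 1.7623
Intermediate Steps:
o(x, z) = -2 - 1623*x
3462904/4835166 + o(-738, -1068)/1144967 = 3462904/4835166 + (-2 - 1623*(-738))/1144967 = 3462904*(1/4835166) + (-2 + 1197774)*(1/1144967) = 1731452/2417583 + 1197772*(1/1144967) = 1731452/2417583 + 1197772/1144967 = 4878168627160/2768052754761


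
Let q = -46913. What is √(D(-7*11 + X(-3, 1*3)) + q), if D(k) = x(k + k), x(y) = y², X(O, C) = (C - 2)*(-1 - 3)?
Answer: I*√20669 ≈ 143.77*I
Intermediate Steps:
X(O, C) = 8 - 4*C (X(O, C) = (-2 + C)*(-4) = 8 - 4*C)
D(k) = 4*k² (D(k) = (k + k)² = (2*k)² = 4*k²)
√(D(-7*11 + X(-3, 1*3)) + q) = √(4*(-7*11 + (8 - 4*3))² - 46913) = √(4*(-77 + (8 - 4*3))² - 46913) = √(4*(-77 + (8 - 12))² - 46913) = √(4*(-77 - 4)² - 46913) = √(4*(-81)² - 46913) = √(4*6561 - 46913) = √(26244 - 46913) = √(-20669) = I*√20669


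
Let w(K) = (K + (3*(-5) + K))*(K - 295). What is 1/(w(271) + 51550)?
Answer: 1/38902 ≈ 2.5706e-5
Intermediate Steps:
w(K) = (-295 + K)*(-15 + 2*K) (w(K) = (K + (-15 + K))*(-295 + K) = (-15 + 2*K)*(-295 + K) = (-295 + K)*(-15 + 2*K))
1/(w(271) + 51550) = 1/((4425 - 605*271 + 2*271²) + 51550) = 1/((4425 - 163955 + 2*73441) + 51550) = 1/((4425 - 163955 + 146882) + 51550) = 1/(-12648 + 51550) = 1/38902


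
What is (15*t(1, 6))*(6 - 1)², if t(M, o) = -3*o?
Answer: -6750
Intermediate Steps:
(15*t(1, 6))*(6 - 1)² = (15*(-3*6))*(6 - 1)² = (15*(-18))*5² = -270*25 = -6750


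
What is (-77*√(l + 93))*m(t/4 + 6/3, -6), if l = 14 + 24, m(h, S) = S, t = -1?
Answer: 462*√131 ≈ 5287.8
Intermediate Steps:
l = 38
(-77*√(l + 93))*m(t/4 + 6/3, -6) = -77*√(38 + 93)*(-6) = -77*√131*(-6) = 462*√131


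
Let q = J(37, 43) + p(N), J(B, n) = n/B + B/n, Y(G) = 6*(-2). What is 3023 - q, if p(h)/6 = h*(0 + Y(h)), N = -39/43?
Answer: 4702479/1591 ≈ 2955.7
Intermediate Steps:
Y(G) = -12
N = -39/43 (N = -39*1/43 = -39/43 ≈ -0.90698)
J(B, n) = B/n + n/B
p(h) = -72*h (p(h) = 6*(h*(0 - 12)) = 6*(h*(-12)) = 6*(-12*h) = -72*h)
q = 107114/1591 (q = (37/43 + 43/37) - 72*(-39/43) = (37*(1/43) + 43*(1/37)) + 2808/43 = (37/43 + 43/37) + 2808/43 = 3218/1591 + 2808/43 = 107114/1591 ≈ 67.325)
3023 - q = 3023 - 1*107114/1591 = 3023 - 107114/1591 = 4702479/1591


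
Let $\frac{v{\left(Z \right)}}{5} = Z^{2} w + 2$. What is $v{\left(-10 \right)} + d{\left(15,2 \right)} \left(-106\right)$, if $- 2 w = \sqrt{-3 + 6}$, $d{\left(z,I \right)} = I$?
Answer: $-202 - 250 \sqrt{3} \approx -635.01$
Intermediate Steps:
$w = - \frac{\sqrt{3}}{2}$ ($w = - \frac{\sqrt{-3 + 6}}{2} = - \frac{\sqrt{3}}{2} \approx -0.86602$)
$v{\left(Z \right)} = 10 - \frac{5 \sqrt{3} Z^{2}}{2}$ ($v{\left(Z \right)} = 5 \left(Z^{2} \left(- \frac{\sqrt{3}}{2}\right) + 2\right) = 5 \left(- \frac{\sqrt{3} Z^{2}}{2} + 2\right) = 5 \left(2 - \frac{\sqrt{3} Z^{2}}{2}\right) = 10 - \frac{5 \sqrt{3} Z^{2}}{2}$)
$v{\left(-10 \right)} + d{\left(15,2 \right)} \left(-106\right) = \left(10 - \frac{5 \sqrt{3} \left(-10\right)^{2}}{2}\right) + 2 \left(-106\right) = \left(10 - \frac{5}{2} \sqrt{3} \cdot 100\right) - 212 = \left(10 - 250 \sqrt{3}\right) - 212 = -202 - 250 \sqrt{3}$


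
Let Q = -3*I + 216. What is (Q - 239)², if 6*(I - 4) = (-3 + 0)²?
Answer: 6241/4 ≈ 1560.3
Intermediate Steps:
I = 11/2 (I = 4 + (-3 + 0)²/6 = 4 + (⅙)*(-3)² = 4 + (⅙)*9 = 4 + 3/2 = 11/2 ≈ 5.5000)
Q = 399/2 (Q = -3*11/2 + 216 = -33/2 + 216 = 399/2 ≈ 199.50)
(Q - 239)² = (399/2 - 239)² = (-79/2)² = 6241/4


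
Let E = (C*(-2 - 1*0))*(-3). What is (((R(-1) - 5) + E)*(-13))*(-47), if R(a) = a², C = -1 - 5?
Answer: -24440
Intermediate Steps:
C = -6
E = -36 (E = -6*(-2 - 1*0)*(-3) = -6*(-2 + 0)*(-3) = -6*(-2)*(-3) = 12*(-3) = -36)
(((R(-1) - 5) + E)*(-13))*(-47) = ((((-1)² - 5) - 36)*(-13))*(-47) = (((1 - 5) - 36)*(-13))*(-47) = ((-4 - 36)*(-13))*(-47) = -40*(-13)*(-47) = 520*(-47) = -24440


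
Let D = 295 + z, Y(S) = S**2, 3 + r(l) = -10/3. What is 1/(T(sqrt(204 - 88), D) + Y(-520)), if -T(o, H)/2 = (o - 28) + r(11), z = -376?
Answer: 1217109/329189846330 + 9*sqrt(29)/164594923165 ≈ 3.6976e-6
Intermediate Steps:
r(l) = -19/3 (r(l) = -3 - 10/3 = -19/3)
D = -81 (D = 295 - 376 = -81)
T(o, H) = 206/3 - 2*o (T(o, H) = -2*((o - 28) - 19/3) = -2*((-28 + o) - 19/3) = -2*(-103/3 + o) = 206/3 - 2*o)
1/(T(sqrt(204 - 88), D) + Y(-520)) = 1/((206/3 - 2*sqrt(204 - 88)) + (-520)**2) = 1/((206/3 - 4*sqrt(29)) + 270400) = 1/(811406/3 - 4*sqrt(29))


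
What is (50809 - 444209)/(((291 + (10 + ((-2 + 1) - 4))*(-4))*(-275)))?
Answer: 15736/2981 ≈ 5.2788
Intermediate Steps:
(50809 - 444209)/(((291 + (10 + ((-2 + 1) - 4))*(-4))*(-275))) = -393400*(-1/(275*(291 + (10 + (-1 - 4))*(-4)))) = -393400*(-1/(275*(291 + (10 - 5)*(-4)))) = -393400*(-1/(275*(291 + 5*(-4)))) = -393400*(-1/(275*(291 - 20))) = -393400/(271*(-275)) = -393400/(-74525) = -393400*(-1/74525) = 15736/2981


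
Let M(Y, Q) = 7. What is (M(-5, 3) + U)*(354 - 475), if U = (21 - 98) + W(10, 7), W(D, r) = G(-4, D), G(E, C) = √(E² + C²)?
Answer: 8470 - 242*√29 ≈ 7166.8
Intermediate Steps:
G(E, C) = √(C² + E²)
W(D, r) = √(16 + D²) (W(D, r) = √(D² + (-4)²) = √(D² + 16) = √(16 + D²))
U = -77 + 2*√29 (U = (21 - 98) + √(16 + 10²) = -77 + √(16 + 100) = -77 + √116 = -77 + 2*√29 ≈ -66.230)
(M(-5, 3) + U)*(354 - 475) = (7 + (-77 + 2*√29))*(354 - 475) = (-70 + 2*√29)*(-121) = 8470 - 242*√29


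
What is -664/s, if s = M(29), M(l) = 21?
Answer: -664/21 ≈ -31.619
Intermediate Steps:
s = 21
-664/s = -664/21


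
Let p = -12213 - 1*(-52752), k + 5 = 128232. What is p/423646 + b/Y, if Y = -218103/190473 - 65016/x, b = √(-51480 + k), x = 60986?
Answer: 40539/423646 - 1936031063*√76747/4280837021 ≈ -125.19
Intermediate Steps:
k = 128227 (k = -5 + 128232 = 128227)
b = √76747 (b = √(-51480 + 128227) = √76747 ≈ 277.03)
p = 40539 (p = -12213 + 52752 = 40539)
Y = -4280837021/1936031063 (Y = -218103/190473 - 65016/60986 = -218103*1/190473 - 65016*1/60986 = -72701/63491 - 32508/30493 = -4280837021/1936031063 ≈ -2.2111)
p/423646 + b/Y = 40539/423646 + √76747/(-4280837021/1936031063) = 40539*(1/423646) + √76747*(-1936031063/4280837021) = 40539/423646 - 1936031063*√76747/4280837021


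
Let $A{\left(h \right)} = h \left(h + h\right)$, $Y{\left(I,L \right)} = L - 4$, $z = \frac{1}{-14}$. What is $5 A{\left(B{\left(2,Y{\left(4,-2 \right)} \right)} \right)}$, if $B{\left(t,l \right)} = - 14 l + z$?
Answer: $\frac{6903125}{98} \approx 70440.0$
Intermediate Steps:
$z = - \frac{1}{14} \approx -0.071429$
$Y{\left(I,L \right)} = -4 + L$
$B{\left(t,l \right)} = - \frac{1}{14} - 14 l$ ($B{\left(t,l \right)} = - 14 l - \frac{1}{14} = - \frac{1}{14} - 14 l$)
$A{\left(h \right)} = 2 h^{2}$ ($A{\left(h \right)} = h 2 h = 2 h^{2}$)
$5 A{\left(B{\left(2,Y{\left(4,-2 \right)} \right)} \right)} = 5 \cdot 2 \left(- \frac{1}{14} - 14 \left(-4 - 2\right)\right)^{2} = 5 \cdot 2 \left(- \frac{1}{14} - -84\right)^{2} = 5 \cdot 2 \left(- \frac{1}{14} + 84\right)^{2} = 5 \cdot 2 \left(\frac{1175}{14}\right)^{2} = 5 \cdot 2 \cdot \frac{1380625}{196} = 5 \cdot \frac{1380625}{98} = \frac{6903125}{98}$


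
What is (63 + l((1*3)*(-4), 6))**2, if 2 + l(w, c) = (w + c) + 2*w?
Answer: 961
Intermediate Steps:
l(w, c) = -2 + c + 3*w (l(w, c) = -2 + ((w + c) + 2*w) = -2 + ((c + w) + 2*w) = -2 + (c + 3*w) = -2 + c + 3*w)
(63 + l((1*3)*(-4), 6))**2 = (63 + (-2 + 6 + 3*((1*3)*(-4))))**2 = (63 + (-2 + 6 + 3*(3*(-4))))**2 = (63 + (-2 + 6 + 3*(-12)))**2 = (63 + (-2 + 6 - 36))**2 = (63 - 32)**2 = 31**2 = 961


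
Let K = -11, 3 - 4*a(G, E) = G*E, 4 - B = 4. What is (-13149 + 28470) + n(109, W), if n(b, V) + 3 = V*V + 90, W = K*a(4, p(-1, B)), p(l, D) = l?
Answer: 252457/16 ≈ 15779.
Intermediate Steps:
B = 0 (B = 4 - 1*4 = 4 - 4 = 0)
a(G, E) = ¾ - E*G/4 (a(G, E) = ¾ - G*E/4 = ¾ - E*G/4)
W = -77/4 (W = -11*(¾ - ¼*(-1)*4) = -11*(¾ + 1) = -11*7/4 = -77/4 ≈ -19.250)
n(b, V) = 87 + V² (n(b, V) = -3 + (V*V + 90) = -3 + (V² + 90) = -3 + (90 + V²) = 87 + V²)
(-13149 + 28470) + n(109, W) = (-13149 + 28470) + (87 + (-77/4)²) = 15321 + (87 + 5929/16) = 15321 + 7321/16 = 252457/16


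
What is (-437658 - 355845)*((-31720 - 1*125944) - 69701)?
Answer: 180414809595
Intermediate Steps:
(-437658 - 355845)*((-31720 - 1*125944) - 69701) = -793503*((-31720 - 125944) - 69701) = -793503*(-157664 - 69701) = -793503*(-227365) = 180414809595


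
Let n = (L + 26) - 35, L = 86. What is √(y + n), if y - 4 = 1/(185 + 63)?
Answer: √1245518/124 ≈ 9.0002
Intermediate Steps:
y = 993/248 (y = 4 + 1/(185 + 63) = 4 + 1/248 = 993/248 ≈ 4.0040)
n = 77 (n = (86 + 26) - 35 = 112 - 35 = 77)
√(y + n) = √(993/248 + 77) = √(20089/248) = √1245518/124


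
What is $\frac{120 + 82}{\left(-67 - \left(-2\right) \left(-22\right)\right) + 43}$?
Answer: $- \frac{101}{34} \approx -2.9706$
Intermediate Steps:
$\frac{120 + 82}{\left(-67 - \left(-2\right) \left(-22\right)\right) + 43} = \frac{202}{\left(-67 - 44\right) + 43} = \frac{202}{-111 + 43} = \frac{202}{-68} = 202 \left(- \frac{1}{68}\right) = - \frac{101}{34}$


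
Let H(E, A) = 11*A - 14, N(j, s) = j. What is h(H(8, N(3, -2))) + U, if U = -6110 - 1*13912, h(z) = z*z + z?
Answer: -19642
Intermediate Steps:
H(E, A) = -14 + 11*A
h(z) = z + z² (h(z) = z² + z = z + z²)
U = -20022 (U = -6110 - 13912 = -20022)
h(H(8, N(3, -2))) + U = (-14 + 11*3)*(1 + (-14 + 11*3)) - 20022 = (-14 + 33)*(1 + (-14 + 33)) - 20022 = 19*(1 + 19) - 20022 = 19*20 - 20022 = 380 - 20022 = -19642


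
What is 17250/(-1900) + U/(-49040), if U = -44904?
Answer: -475389/58235 ≈ -8.1633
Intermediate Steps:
17250/(-1900) + U/(-49040) = 17250/(-1900) - 44904/(-49040) = 17250*(-1/1900) - 44904*(-1/49040) = -345/38 + 5613/6130 = -475389/58235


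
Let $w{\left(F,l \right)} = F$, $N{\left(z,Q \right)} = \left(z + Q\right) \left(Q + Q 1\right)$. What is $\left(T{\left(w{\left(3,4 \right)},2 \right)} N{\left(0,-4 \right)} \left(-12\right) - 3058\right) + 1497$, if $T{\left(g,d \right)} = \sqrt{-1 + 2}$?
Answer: $-1945$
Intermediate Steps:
$N{\left(z,Q \right)} = 2 Q \left(Q + z\right)$ ($N{\left(z,Q \right)} = \left(Q + z\right) \left(Q + Q\right) = \left(Q + z\right) 2 Q = 2 Q \left(Q + z\right)$)
$T{\left(g,d \right)} = 1$ ($T{\left(g,d \right)} = \sqrt{1} = 1$)
$\left(T{\left(w{\left(3,4 \right)},2 \right)} N{\left(0,-4 \right)} \left(-12\right) - 3058\right) + 1497 = \left(1 \cdot 2 \left(-4\right) \left(-4 + 0\right) \left(-12\right) - 3058\right) + 1497 = \left(1 \cdot 2 \left(-4\right) \left(-4\right) \left(-12\right) - 3058\right) + 1497 = \left(1 \cdot 32 \left(-12\right) - 3058\right) + 1497 = \left(32 \left(-12\right) - 3058\right) + 1497 = \left(-384 - 3058\right) + 1497 = -3442 + 1497 = -1945$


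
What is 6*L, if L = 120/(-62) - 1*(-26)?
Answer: 4476/31 ≈ 144.39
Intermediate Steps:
L = 746/31 (L = 120*(-1/62) + 26 = -60/31 + 26 = 746/31 ≈ 24.065)
6*L = 6*(746/31) = 4476/31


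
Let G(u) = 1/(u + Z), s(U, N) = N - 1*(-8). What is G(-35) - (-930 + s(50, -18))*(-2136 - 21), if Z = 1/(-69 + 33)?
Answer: -2556778416/1261 ≈ -2.0276e+6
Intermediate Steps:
Z = -1/36 (Z = 1/(-36) = -1/36 ≈ -0.027778)
s(U, N) = 8 + N (s(U, N) = N + 8 = 8 + N)
G(u) = 1/(-1/36 + u) (G(u) = 1/(u - 1/36) = 1/(-1/36 + u))
G(-35) - (-930 + s(50, -18))*(-2136 - 21) = 36/(-1 + 36*(-35)) - (-930 + (8 - 18))*(-2136 - 21) = 36/(-1 - 1260) - (-930 - 10)*(-2157) = 36/(-1261) - (-940)*(-2157) = 36*(-1/1261) - 1*2027580 = -36/1261 - 2027580 = -2556778416/1261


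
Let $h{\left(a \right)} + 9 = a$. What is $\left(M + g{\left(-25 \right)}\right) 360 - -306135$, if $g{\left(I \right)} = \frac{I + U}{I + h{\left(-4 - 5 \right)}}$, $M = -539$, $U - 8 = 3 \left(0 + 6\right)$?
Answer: $\frac{4819725}{43} \approx 1.1209 \cdot 10^{5}$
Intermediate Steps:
$h{\left(a \right)} = -9 + a$
$U = 26$ ($U = 8 + 3 \left(0 + 6\right) = 8 + 3 \cdot 6 = 8 + 18 = 26$)
$g{\left(I \right)} = \frac{26 + I}{-18 + I}$ ($g{\left(I \right)} = \frac{I + 26}{I - 18} = \frac{26 + I}{I - 18} = \frac{26 + I}{-18 + I}$)
$\left(M + g{\left(-25 \right)}\right) 360 - -306135 = \left(-539 + \frac{26 - 25}{-18 - 25}\right) 360 - -306135 = \left(-539 + \frac{1}{-43} \cdot 1\right) 360 + 306135 = \left(-539 - \frac{1}{43}\right) 360 + 306135 = \left(- \frac{23178}{43}\right) 360 + 306135 = - \frac{8344080}{43} + 306135 = \frac{4819725}{43}$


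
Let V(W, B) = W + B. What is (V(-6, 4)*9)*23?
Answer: -414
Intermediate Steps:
V(W, B) = B + W
(V(-6, 4)*9)*23 = ((4 - 6)*9)*23 = -2*9*23 = -18*23 = -414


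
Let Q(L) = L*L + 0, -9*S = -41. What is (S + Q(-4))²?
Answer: 34225/81 ≈ 422.53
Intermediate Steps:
S = 41/9 (S = -⅑*(-41) = 41/9 ≈ 4.5556)
Q(L) = L² (Q(L) = L² + 0 = L²)
(S + Q(-4))² = (41/9 + (-4)²)² = (41/9 + 16)² = (185/9)² = 34225/81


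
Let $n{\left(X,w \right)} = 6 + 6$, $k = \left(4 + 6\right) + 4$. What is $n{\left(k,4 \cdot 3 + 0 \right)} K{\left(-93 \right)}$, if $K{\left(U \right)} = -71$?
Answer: $-852$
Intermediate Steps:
$k = 14$ ($k = 10 + 4 = 14$)
$n{\left(X,w \right)} = 12$
$n{\left(k,4 \cdot 3 + 0 \right)} K{\left(-93 \right)} = 12 \left(-71\right) = -852$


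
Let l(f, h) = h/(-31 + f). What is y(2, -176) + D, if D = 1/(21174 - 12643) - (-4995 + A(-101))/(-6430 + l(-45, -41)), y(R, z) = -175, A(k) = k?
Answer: -732804912612/4168579309 ≈ -175.79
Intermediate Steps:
l(f, h) = h/(-31 + f)
D = -3303533537/4168579309 (D = 1/(21174 - 12643) - (-4995 - 101)/(-6430 - 41/(-31 - 45)) = 1/8531 - (-5096)/(-6430 - 41/(-76)) = 1/8531 - (-5096)/(-6430 - 41*(-1/76)) = 1/8531 - (-5096)/(-6430 + 41/76) = 1/8531 - (-5096)/(-488639/76) = 1/8531 - (-5096)*(-76)/488639 = 1/8531 - 1*387296/488639 = 1/8531 - 387296/488639 = -3303533537/4168579309 ≈ -0.79248)
y(2, -176) + D = -175 - 3303533537/4168579309 = -732804912612/4168579309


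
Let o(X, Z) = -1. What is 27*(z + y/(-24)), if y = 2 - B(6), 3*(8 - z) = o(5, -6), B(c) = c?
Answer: 459/2 ≈ 229.50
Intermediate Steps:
z = 25/3 (z = 8 - 1/3*(-1) = 8 + 1/3 = 25/3 ≈ 8.3333)
y = -4 (y = 2 - 1*6 = 2 - 6 = -4)
27*(z + y/(-24)) = 27*(25/3 - 4/(-24)) = 27*(25/3 - 4*(-1/24)) = 27*(25/3 + 1/6) = 27*(17/2) = 459/2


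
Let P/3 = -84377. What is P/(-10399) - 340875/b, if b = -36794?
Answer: 12858461139/382620806 ≈ 33.606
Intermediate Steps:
P = -253131 (P = 3*(-84377) = -253131)
P/(-10399) - 340875/b = -253131/(-10399) - 340875/(-36794) = -253131*(-1/10399) - 340875*(-1/36794) = 253131/10399 + 340875/36794 = 12858461139/382620806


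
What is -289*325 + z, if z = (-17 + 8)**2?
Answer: -93844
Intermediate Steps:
z = 81 (z = (-9)**2 = 81)
-289*325 + z = -289*325 + 81 = -93925 + 81 = -93844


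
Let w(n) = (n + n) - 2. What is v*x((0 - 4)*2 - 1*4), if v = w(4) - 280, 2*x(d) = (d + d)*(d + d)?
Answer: -78912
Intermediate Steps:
w(n) = -2 + 2*n (w(n) = 2*n - 2 = -2 + 2*n)
x(d) = 2*d² (x(d) = ((d + d)*(d + d))/2 = ((2*d)*(2*d))/2 = (4*d²)/2 = 2*d²)
v = -274 (v = (-2 + 2*4) - 280 = (-2 + 8) - 280 = 6 - 280 = -274)
v*x((0 - 4)*2 - 1*4) = -548*((0 - 4)*2 - 1*4)² = -548*(-4*2 - 4)² = -548*(-8 - 4)² = -548*(-12)² = -548*144 = -274*288 = -78912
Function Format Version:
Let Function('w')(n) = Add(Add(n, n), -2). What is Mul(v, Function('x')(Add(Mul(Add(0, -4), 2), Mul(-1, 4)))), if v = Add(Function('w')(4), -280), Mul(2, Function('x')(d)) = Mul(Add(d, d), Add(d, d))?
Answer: -78912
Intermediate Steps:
Function('w')(n) = Add(-2, Mul(2, n)) (Function('w')(n) = Add(Mul(2, n), -2) = Add(-2, Mul(2, n)))
Function('x')(d) = Mul(2, Pow(d, 2)) (Function('x')(d) = Mul(Rational(1, 2), Mul(Add(d, d), Add(d, d))) = Mul(Rational(1, 2), Mul(Mul(2, d), Mul(2, d))) = Mul(Rational(1, 2), Mul(4, Pow(d, 2))) = Mul(2, Pow(d, 2)))
v = -274 (v = Add(Add(-2, Mul(2, 4)), -280) = Add(Add(-2, 8), -280) = Add(6, -280) = -274)
Mul(v, Function('x')(Add(Mul(Add(0, -4), 2), Mul(-1, 4)))) = Mul(-274, Mul(2, Pow(Add(Mul(Add(0, -4), 2), Mul(-1, 4)), 2))) = Mul(-274, Mul(2, Pow(Add(Mul(-4, 2), -4), 2))) = Mul(-274, Mul(2, Pow(Add(-8, -4), 2))) = Mul(-274, Mul(2, Pow(-12, 2))) = Mul(-274, Mul(2, 144)) = Mul(-274, 288) = -78912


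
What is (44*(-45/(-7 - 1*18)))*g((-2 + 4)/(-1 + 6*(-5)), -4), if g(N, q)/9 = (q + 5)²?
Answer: 3564/5 ≈ 712.80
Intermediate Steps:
g(N, q) = 9*(5 + q)² (g(N, q) = 9*(q + 5)² = 9*(5 + q)²)
(44*(-45/(-7 - 1*18)))*g((-2 + 4)/(-1 + 6*(-5)), -4) = (44*(-45/(-7 - 1*18)))*(9*(5 - 4)²) = (44*(-45/(-7 - 18)))*(9*1²) = (44*(-45/(-25)))*(9*1) = (44*(-45*(-1/25)))*9 = (44*(9/5))*9 = (396/5)*9 = 3564/5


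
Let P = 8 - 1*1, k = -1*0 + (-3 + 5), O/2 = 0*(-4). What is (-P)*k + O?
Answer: -14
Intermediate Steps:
O = 0 (O = 2*(0*(-4)) = 2*0 = 0)
k = 2 (k = 0 + 2 = 2)
P = 7 (P = 8 - 1 = 7)
(-P)*k + O = -1*7*2 + 0 = -7*2 + 0 = -14 + 0 = -14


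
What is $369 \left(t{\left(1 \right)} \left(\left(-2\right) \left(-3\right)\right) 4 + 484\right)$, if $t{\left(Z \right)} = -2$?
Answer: $160884$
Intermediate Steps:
$369 \left(t{\left(1 \right)} \left(\left(-2\right) \left(-3\right)\right) 4 + 484\right) = 369 \left(- 2 \left(\left(-2\right) \left(-3\right)\right) 4 + 484\right) = 369 \left(\left(-2\right) 6 \cdot 4 + 484\right) = 369 \left(\left(-12\right) 4 + 484\right) = 369 \left(-48 + 484\right) = 369 \cdot 436 = 160884$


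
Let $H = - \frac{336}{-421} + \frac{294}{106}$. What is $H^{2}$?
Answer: $\frac{6351293025}{497869969} \approx 12.757$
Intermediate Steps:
$H = \frac{79695}{22313}$ ($H = \left(-336\right) \left(- \frac{1}{421}\right) + 294 \cdot \frac{1}{106} = \frac{336}{421} + \frac{147}{53} = \frac{79695}{22313} \approx 3.5717$)
$H^{2} = \left(\frac{79695}{22313}\right)^{2} = \frac{6351293025}{497869969}$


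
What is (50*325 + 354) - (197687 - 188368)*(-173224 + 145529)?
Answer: 258106309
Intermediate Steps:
(50*325 + 354) - (197687 - 188368)*(-173224 + 145529) = (16250 + 354) - 9319*(-27695) = 16604 - 1*(-258089705) = 16604 + 258089705 = 258106309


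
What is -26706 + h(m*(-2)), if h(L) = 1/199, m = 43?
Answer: -5314493/199 ≈ -26706.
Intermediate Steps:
h(L) = 1/199
-26706 + h(m*(-2)) = -26706 + 1/199 = -5314493/199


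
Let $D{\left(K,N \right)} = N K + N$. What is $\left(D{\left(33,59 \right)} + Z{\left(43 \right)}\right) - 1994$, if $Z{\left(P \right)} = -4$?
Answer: $8$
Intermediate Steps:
$D{\left(K,N \right)} = N + K N$ ($D{\left(K,N \right)} = K N + N = N + K N$)
$\left(D{\left(33,59 \right)} + Z{\left(43 \right)}\right) - 1994 = \left(59 \left(1 + 33\right) - 4\right) - 1994 = \left(59 \cdot 34 - 4\right) - 1994 = \left(2006 - 4\right) - 1994 = 2002 - 1994 = 8$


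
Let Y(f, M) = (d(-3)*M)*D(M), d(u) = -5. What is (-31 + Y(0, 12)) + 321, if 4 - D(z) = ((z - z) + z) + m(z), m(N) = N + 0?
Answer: 1490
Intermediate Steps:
m(N) = N
D(z) = 4 - 2*z (D(z) = 4 - (((z - z) + z) + z) = 4 - ((0 + z) + z) = 4 - (z + z) = 4 - 2*z)
Y(f, M) = -5*M*(4 - 2*M) (Y(f, M) = (-5*M)*(4 - 2*M) = -5*M*(4 - 2*M))
(-31 + Y(0, 12)) + 321 = (-31 + 10*12*(-2 + 12)) + 321 = (-31 + 10*12*10) + 321 = (-31 + 1200) + 321 = 1169 + 321 = 1490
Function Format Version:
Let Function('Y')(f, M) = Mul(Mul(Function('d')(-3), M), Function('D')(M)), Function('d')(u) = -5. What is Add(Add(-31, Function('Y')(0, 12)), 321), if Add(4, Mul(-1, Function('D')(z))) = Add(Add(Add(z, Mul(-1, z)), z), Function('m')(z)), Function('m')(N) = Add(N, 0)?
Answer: 1490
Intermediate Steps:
Function('m')(N) = N
Function('D')(z) = Add(4, Mul(-2, z)) (Function('D')(z) = Add(4, Mul(-1, Add(Add(Add(z, Mul(-1, z)), z), z))) = Add(4, Mul(-1, Add(Add(0, z), z))) = Add(4, Mul(-1, Add(z, z))) = Add(4, Mul(-1, Mul(2, z))) = Add(4, Mul(-2, z)))
Function('Y')(f, M) = Mul(-5, M, Add(4, Mul(-2, M))) (Function('Y')(f, M) = Mul(Mul(-5, M), Add(4, Mul(-2, M))) = Mul(-5, M, Add(4, Mul(-2, M))))
Add(Add(-31, Function('Y')(0, 12)), 321) = Add(Add(-31, Mul(10, 12, Add(-2, 12))), 321) = Add(Add(-31, Mul(10, 12, 10)), 321) = Add(Add(-31, 1200), 321) = Add(1169, 321) = 1490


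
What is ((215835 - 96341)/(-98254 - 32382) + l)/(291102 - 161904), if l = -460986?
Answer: -30110743295/8438954964 ≈ -3.5681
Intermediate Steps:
((215835 - 96341)/(-98254 - 32382) + l)/(291102 - 161904) = ((215835 - 96341)/(-98254 - 32382) - 460986)/(291102 - 161904) = (119494/(-130636) - 460986)/129198 = (119494*(-1/130636) - 460986)*(1/129198) = (-59747/65318 - 460986)*(1/129198) = -30110743295/65318*1/129198 = -30110743295/8438954964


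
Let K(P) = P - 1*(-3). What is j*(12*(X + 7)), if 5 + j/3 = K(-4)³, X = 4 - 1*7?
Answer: -864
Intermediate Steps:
X = -3 (X = 4 - 7 = -3)
K(P) = 3 + P (K(P) = P + 3 = 3 + P)
j = -18 (j = -15 + 3*(3 - 4)³ = -15 + 3*(-1)³ = -15 + 3*(-1) = -15 - 3 = -18)
j*(12*(X + 7)) = -216*(-3 + 7) = -216*4 = -18*48 = -864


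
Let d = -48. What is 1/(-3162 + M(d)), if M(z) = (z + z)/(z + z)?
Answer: -1/3161 ≈ -0.00031636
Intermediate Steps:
M(z) = 1 (M(z) = (2*z)/((2*z)) = (2*z)*(1/(2*z)) = 1)
1/(-3162 + M(d)) = 1/(-3162 + 1) = 1/(-3161) = -1/3161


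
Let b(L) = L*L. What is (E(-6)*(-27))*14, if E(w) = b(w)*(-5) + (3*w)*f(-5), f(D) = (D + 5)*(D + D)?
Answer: 68040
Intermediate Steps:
f(D) = 2*D*(5 + D) (f(D) = (5 + D)*(2*D) = 2*D*(5 + D))
b(L) = L²
E(w) = -5*w² (E(w) = w²*(-5) + (3*w)*(2*(-5)*(5 - 5)) = -5*w² + (3*w)*(2*(-5)*0) = -5*w² + (3*w)*0 = -5*w² + 0 = -5*w²)
(E(-6)*(-27))*14 = (-5*(-6)²*(-27))*14 = (-5*36*(-27))*14 = -180*(-27)*14 = 4860*14 = 68040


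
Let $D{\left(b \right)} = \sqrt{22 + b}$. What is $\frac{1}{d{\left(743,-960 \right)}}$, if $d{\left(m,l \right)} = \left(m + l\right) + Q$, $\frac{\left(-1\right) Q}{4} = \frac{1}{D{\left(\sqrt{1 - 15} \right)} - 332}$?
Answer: $- \frac{1}{217 - \frac{4}{332 - \sqrt{22 + i \sqrt{14}}}} \approx -0.0046086 - 3.152 \cdot 10^{-10} i$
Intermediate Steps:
$Q = - \frac{4}{-332 + \sqrt{22 + i \sqrt{14}}}$ ($Q = - \frac{4}{\sqrt{22 + \sqrt{1 - 15}} - 332} = - \frac{4}{\sqrt{22 + \sqrt{-14}} - 332} = - \frac{4}{\sqrt{22 + i \sqrt{14}} - 332} = - \frac{4}{-332 + \sqrt{22 + i \sqrt{14}}} \approx 0.012221 + 1.4841 \cdot 10^{-5} i$)
$d{\left(m,l \right)} = l + m + \frac{4}{332 - \sqrt{22 + i \sqrt{14}}}$ ($d{\left(m,l \right)} = \left(m + l\right) + \frac{4}{332 - \sqrt{22 + i \sqrt{14}}} = \left(l + m\right) + \frac{4}{332 - \sqrt{22 + i \sqrt{14}}} = l + m + \frac{4}{332 - \sqrt{22 + i \sqrt{14}}}$)
$\frac{1}{d{\left(743,-960 \right)}} = \frac{1}{-960 + 743 + \frac{4}{332 - \sqrt{22 + i \sqrt{14}}}} = \frac{1}{-217 + \frac{4}{332 - \sqrt{22 + i \sqrt{14}}}}$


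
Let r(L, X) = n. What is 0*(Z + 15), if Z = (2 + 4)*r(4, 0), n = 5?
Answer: 0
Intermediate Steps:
r(L, X) = 5
Z = 30 (Z = (2 + 4)*5 = 6*5 = 30)
0*(Z + 15) = 0*(30 + 15) = 0*45 = 0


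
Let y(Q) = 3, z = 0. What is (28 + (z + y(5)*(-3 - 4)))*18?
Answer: 126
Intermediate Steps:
(28 + (z + y(5)*(-3 - 4)))*18 = (28 + (0 + 3*(-3 - 4)))*18 = (28 + (0 + 3*(-7)))*18 = (28 + (0 - 21))*18 = (28 - 21)*18 = 7*18 = 126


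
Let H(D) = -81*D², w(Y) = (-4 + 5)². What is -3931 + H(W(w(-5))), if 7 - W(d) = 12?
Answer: -5956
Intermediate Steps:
w(Y) = 1 (w(Y) = 1² = 1)
W(d) = -5 (W(d) = 7 - 1*12 = 7 - 12 = -5)
-3931 + H(W(w(-5))) = -3931 - 81*(-5)² = -3931 - 81*25 = -3931 - 2025 = -5956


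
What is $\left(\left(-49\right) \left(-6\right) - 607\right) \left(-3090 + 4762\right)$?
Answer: $-523336$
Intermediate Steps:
$\left(\left(-49\right) \left(-6\right) - 607\right) \left(-3090 + 4762\right) = \left(294 - 607\right) 1672 = \left(-313\right) 1672 = -523336$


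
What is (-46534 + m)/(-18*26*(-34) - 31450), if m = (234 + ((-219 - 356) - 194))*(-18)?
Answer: 18452/7769 ≈ 2.3751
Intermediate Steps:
m = 9630 (m = (234 + (-575 - 194))*(-18) = (234 - 769)*(-18) = -535*(-18) = 9630)
(-46534 + m)/(-18*26*(-34) - 31450) = (-46534 + 9630)/(-18*26*(-34) - 31450) = -36904/(-468*(-34) - 31450) = -36904/(15912 - 31450) = -36904/(-15538) = -36904*(-1/15538) = 18452/7769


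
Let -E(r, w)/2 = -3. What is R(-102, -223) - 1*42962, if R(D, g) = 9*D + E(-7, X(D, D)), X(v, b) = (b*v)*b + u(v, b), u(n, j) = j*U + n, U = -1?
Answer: -43874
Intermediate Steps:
u(n, j) = n - j (u(n, j) = j*(-1) + n = -j + n = n - j)
X(v, b) = v - b + v*b² (X(v, b) = (b*v)*b + (v - b) = v*b² + (v - b) = v - b + v*b²)
E(r, w) = 6 (E(r, w) = -2*(-3) = 6)
R(D, g) = 6 + 9*D (R(D, g) = 9*D + 6 = 6 + 9*D)
R(-102, -223) - 1*42962 = (6 + 9*(-102)) - 1*42962 = (6 - 918) - 42962 = -912 - 42962 = -43874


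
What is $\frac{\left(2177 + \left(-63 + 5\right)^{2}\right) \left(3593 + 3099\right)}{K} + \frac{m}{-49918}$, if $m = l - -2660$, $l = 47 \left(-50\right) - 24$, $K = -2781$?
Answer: $- \frac{28045133407}{2103363} \approx -13333.0$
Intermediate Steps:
$l = -2374$ ($l = -2350 - 24 = -2374$)
$m = 286$ ($m = -2374 - -2660 = -2374 + 2660 = 286$)
$\frac{\left(2177 + \left(-63 + 5\right)^{2}\right) \left(3593 + 3099\right)}{K} + \frac{m}{-49918} = \frac{\left(2177 + \left(-63 + 5\right)^{2}\right) \left(3593 + 3099\right)}{-2781} + \frac{286}{-49918} = \left(2177 + \left(-58\right)^{2}\right) 6692 \left(- \frac{1}{2781}\right) + 286 \left(- \frac{1}{49918}\right) = \left(2177 + 3364\right) 6692 \left(- \frac{1}{2781}\right) - \frac{13}{2269} = 5541 \cdot 6692 \left(- \frac{1}{2781}\right) - \frac{13}{2269} = 37080372 \left(- \frac{1}{2781}\right) - \frac{13}{2269} = - \frac{12360124}{927} - \frac{13}{2269} = - \frac{28045133407}{2103363}$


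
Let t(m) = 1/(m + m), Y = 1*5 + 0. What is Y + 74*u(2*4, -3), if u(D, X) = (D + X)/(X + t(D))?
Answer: -5685/47 ≈ -120.96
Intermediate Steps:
Y = 5 (Y = 5 + 0 = 5)
t(m) = 1/(2*m)
u(D, X) = (D + X)/(X + 1/(2*D))
Y + 74*u(2*4, -3) = 5 + 74*(2*(2*4)*(2*4 - 3)/(1 + 2*(2*4)*(-3))) = 5 + 74*(2*8*(8 - 3)/(1 + 2*8*(-3))) = 5 + 74*(2*8*5/(1 - 48)) = 5 + 74*(2*8*5/(-47)) = 5 + 74*(2*8*(-1/47)*5) = 5 + 74*(-80/47) = 5 - 5920/47 = -5685/47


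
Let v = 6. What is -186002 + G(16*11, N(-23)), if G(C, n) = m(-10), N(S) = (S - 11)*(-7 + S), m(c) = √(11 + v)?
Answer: -186002 + √17 ≈ -1.8600e+5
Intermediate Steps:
m(c) = √17 (m(c) = √(11 + 6) = √17)
N(S) = (-11 + S)*(-7 + S)
G(C, n) = √17
-186002 + G(16*11, N(-23)) = -186002 + √17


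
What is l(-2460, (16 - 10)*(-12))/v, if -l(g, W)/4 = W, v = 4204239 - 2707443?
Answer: 24/124733 ≈ 0.00019241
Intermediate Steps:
v = 1496796
l(g, W) = -4*W
l(-2460, (16 - 10)*(-12))/v = -4*(16 - 10)*(-12)/1496796 = -24*(-12)*(1/1496796) = -4*(-72)*(1/1496796) = 288*(1/1496796) = 24/124733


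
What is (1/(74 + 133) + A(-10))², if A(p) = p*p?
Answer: 428531401/42849 ≈ 10001.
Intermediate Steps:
A(p) = p²
(1/(74 + 133) + A(-10))² = (1/(74 + 133) + (-10)²)² = (1/207 + 100)² = (20701/207)² = 428531401/42849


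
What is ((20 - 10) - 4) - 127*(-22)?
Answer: 2800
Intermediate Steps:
((20 - 10) - 4) - 127*(-22) = (10 - 4) + 2794 = 6 + 2794 = 2800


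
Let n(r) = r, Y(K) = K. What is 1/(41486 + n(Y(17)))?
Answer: 1/41503 ≈ 2.4095e-5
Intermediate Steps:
1/(41486 + n(Y(17))) = 1/(41486 + 17) = 1/41503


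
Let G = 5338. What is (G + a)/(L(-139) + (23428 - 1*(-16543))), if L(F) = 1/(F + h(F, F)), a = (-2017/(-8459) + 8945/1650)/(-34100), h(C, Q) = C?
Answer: 6420783330335111/48078890104954500 ≈ 0.13355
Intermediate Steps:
a = -1436251/8653557000 (a = (-2017*(-1/8459) + 8945*(1/1650))*(-1/34100) = (2017/8459 + 1789/330)*(-1/34100) = (1436251/253770)*(-1/34100) = -1436251/8653557000 ≈ -0.00016597)
L(F) = 1/(2*F) (L(F) = 1/(F + F) = 1/(2*F))
(G + a)/(L(-139) + (23428 - 1*(-16543))) = (5338 - 1436251/8653557000)/((½)/(-139) + (23428 - 1*(-16543))) = 46192685829749/(8653557000*((½)*(-1/139) + (23428 + 16543))) = 46192685829749/(8653557000*(-1/278 + 39971)) = 46192685829749/(8653557000*(11111937/278)) = (46192685829749/8653557000)*(278/11111937) = 6420783330335111/48078890104954500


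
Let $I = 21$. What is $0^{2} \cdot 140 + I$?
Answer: $21$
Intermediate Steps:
$0^{2} \cdot 140 + I = 0^{2} \cdot 140 + 21 = 0 \cdot 140 + 21 = 0 + 21 = 21$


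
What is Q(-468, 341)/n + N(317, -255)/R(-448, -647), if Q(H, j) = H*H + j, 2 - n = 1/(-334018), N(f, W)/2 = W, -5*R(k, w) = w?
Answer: 47405189000440/432219939 ≈ 1.0968e+5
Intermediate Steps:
R(k, w) = -w/5
N(f, W) = 2*W
n = 668037/334018 (n = 2 - 1/(-334018) = 2 - 1*(-1/334018) = 2 + 1/334018 = 668037/334018 ≈ 2.0000)
Q(H, j) = j + H**2 (Q(H, j) = H**2 + j = j + H**2)
Q(-468, 341)/n + N(317, -255)/R(-448, -647) = (341 + (-468)**2)/(668037/334018) + (2*(-255))/((-1/5*(-647))) = (341 + 219024)*(334018/668037) - 510/647/5 = 219365*(334018/668037) - 510*5/647 = 73271858570/668037 - 2550/647 = 47405189000440/432219939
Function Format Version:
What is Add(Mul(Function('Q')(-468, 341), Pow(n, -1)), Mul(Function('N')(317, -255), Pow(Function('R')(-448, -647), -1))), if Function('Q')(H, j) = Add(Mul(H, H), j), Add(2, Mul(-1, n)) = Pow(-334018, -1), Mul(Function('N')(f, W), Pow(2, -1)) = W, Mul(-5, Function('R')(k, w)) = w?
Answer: Rational(47405189000440, 432219939) ≈ 1.0968e+5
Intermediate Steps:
Function('R')(k, w) = Mul(Rational(-1, 5), w)
Function('N')(f, W) = Mul(2, W)
n = Rational(668037, 334018) (n = Add(2, Mul(-1, Pow(-334018, -1))) = Add(2, Mul(-1, Rational(-1, 334018))) = Add(2, Rational(1, 334018)) = Rational(668037, 334018) ≈ 2.0000)
Function('Q')(H, j) = Add(j, Pow(H, 2)) (Function('Q')(H, j) = Add(Pow(H, 2), j) = Add(j, Pow(H, 2)))
Add(Mul(Function('Q')(-468, 341), Pow(n, -1)), Mul(Function('N')(317, -255), Pow(Function('R')(-448, -647), -1))) = Add(Mul(Add(341, Pow(-468, 2)), Pow(Rational(668037, 334018), -1)), Mul(Mul(2, -255), Pow(Mul(Rational(-1, 5), -647), -1))) = Add(Mul(Add(341, 219024), Rational(334018, 668037)), Mul(-510, Pow(Rational(647, 5), -1))) = Add(Mul(219365, Rational(334018, 668037)), Mul(-510, Rational(5, 647))) = Add(Rational(73271858570, 668037), Rational(-2550, 647)) = Rational(47405189000440, 432219939)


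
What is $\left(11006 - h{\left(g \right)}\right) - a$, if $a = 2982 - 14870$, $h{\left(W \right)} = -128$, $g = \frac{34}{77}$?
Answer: $23022$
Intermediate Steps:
$g = \frac{34}{77}$ ($g = 34 \cdot \frac{1}{77} = \frac{34}{77} \approx 0.44156$)
$a = -11888$ ($a = 2982 - 14870 = -11888$)
$\left(11006 - h{\left(g \right)}\right) - a = \left(11006 - -128\right) - -11888 = \left(11006 + 128\right) + 11888 = 11134 + 11888 = 23022$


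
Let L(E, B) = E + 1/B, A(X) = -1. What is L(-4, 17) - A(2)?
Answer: -50/17 ≈ -2.9412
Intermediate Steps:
L(-4, 17) - A(2) = (-4 + 1/17) - 1*(-1) = (-4 + 1/17) + 1 = -67/17 + 1 = -50/17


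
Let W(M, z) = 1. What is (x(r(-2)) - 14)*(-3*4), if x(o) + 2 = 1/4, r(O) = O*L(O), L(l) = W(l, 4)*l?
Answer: 189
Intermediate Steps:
L(l) = l (L(l) = 1*l = l)
r(O) = O² (r(O) = O*O = O²)
x(o) = -7/4 (x(o) = -2 + 1/4 = -2 + 1*(¼) = -2 + ¼ = -7/4)
(x(r(-2)) - 14)*(-3*4) = (-7/4 - 14)*(-3*4) = -63/4*(-12) = 189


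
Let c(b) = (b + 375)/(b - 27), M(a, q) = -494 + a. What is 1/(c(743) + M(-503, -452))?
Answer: -358/356367 ≈ -0.0010046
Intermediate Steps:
c(b) = (375 + b)/(-27 + b)
1/(c(743) + M(-503, -452)) = 1/((375 + 743)/(-27 + 743) + (-494 - 503)) = 1/(1118/716 - 997) = 1/((1/716)*1118 - 997) = 1/(559/358 - 997) = 1/(-356367/358) = -358/356367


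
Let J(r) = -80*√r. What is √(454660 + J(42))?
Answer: 2*√(113665 - 20*√42) ≈ 673.90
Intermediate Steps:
√(454660 + J(42)) = √(454660 - 80*√42)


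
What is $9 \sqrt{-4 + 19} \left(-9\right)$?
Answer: $- 81 \sqrt{15} \approx -313.71$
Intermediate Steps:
$9 \sqrt{-4 + 19} \left(-9\right) = 9 \sqrt{15} \left(-9\right) = - 81 \sqrt{15}$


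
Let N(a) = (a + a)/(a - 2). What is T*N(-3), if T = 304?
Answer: 1824/5 ≈ 364.80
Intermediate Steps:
N(a) = 2*a/(-2 + a) (N(a) = (2*a)/(-2 + a) = 2*a/(-2 + a))
T*N(-3) = 304*(2*(-3)/(-2 - 3)) = 304*(2*(-3)/(-5)) = 304*(2*(-3)*(-⅕)) = 304*(6/5) = 1824/5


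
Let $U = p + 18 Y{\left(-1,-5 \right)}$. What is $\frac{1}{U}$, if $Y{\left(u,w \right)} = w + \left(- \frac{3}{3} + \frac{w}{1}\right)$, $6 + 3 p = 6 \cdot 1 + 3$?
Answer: $- \frac{1}{197} \approx -0.0050761$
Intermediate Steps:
$p = 1$ ($p = -2 + \frac{6 \cdot 1 + 3}{3} = -2 + \frac{6 + 3}{3} = -2 + \frac{1}{3} \cdot 9 = -2 + 3 = 1$)
$Y{\left(u,w \right)} = -1 + 2 w$ ($Y{\left(u,w \right)} = w + \left(\left(-3\right) \frac{1}{3} + w 1\right) = w + \left(-1 + w\right) = -1 + 2 w$)
$U = -197$ ($U = 1 + 18 \left(-1 + 2 \left(-5\right)\right) = 1 + 18 \left(-1 - 10\right) = 1 + 18 \left(-11\right) = 1 - 198 = -197$)
$\frac{1}{U} = \frac{1}{-197} = - \frac{1}{197}$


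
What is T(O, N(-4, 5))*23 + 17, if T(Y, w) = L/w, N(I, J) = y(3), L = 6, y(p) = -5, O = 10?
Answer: -53/5 ≈ -10.600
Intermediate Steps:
N(I, J) = -5
T(Y, w) = 6/w
T(O, N(-4, 5))*23 + 17 = (6/(-5))*23 + 17 = (6*(-⅕))*23 + 17 = -6/5*23 + 17 = -138/5 + 17 = -53/5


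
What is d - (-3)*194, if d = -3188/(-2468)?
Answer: 359891/617 ≈ 583.29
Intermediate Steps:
d = 797/617 (d = -3188*(-1/2468) = 797/617 ≈ 1.2917)
d - (-3)*194 = 797/617 - (-3)*194 = 797/617 - 1*(-582) = 797/617 + 582 = 359891/617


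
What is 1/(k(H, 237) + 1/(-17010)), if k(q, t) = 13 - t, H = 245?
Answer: -17010/3810241 ≈ -0.0044643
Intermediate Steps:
1/(k(H, 237) + 1/(-17010)) = 1/((13 - 1*237) + 1/(-17010)) = 1/((13 - 237) - 1/17010) = 1/(-224 - 1/17010) = 1/(-3810241/17010) = -17010/3810241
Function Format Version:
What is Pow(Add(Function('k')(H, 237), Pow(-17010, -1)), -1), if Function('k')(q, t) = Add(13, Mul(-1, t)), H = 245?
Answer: Rational(-17010, 3810241) ≈ -0.0044643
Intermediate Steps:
Pow(Add(Function('k')(H, 237), Pow(-17010, -1)), -1) = Pow(Add(Add(13, Mul(-1, 237)), Pow(-17010, -1)), -1) = Pow(Add(Add(13, -237), Rational(-1, 17010)), -1) = Pow(Add(-224, Rational(-1, 17010)), -1) = Pow(Rational(-3810241, 17010), -1) = Rational(-17010, 3810241)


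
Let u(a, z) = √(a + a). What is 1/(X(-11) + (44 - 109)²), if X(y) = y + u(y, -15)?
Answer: 2107/8878909 - I*√22/17757818 ≈ 0.0002373 - 2.6413e-7*I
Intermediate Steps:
u(a, z) = √2*√a (u(a, z) = √(2*a) = √2*√a)
X(y) = y + √2*√y
1/(X(-11) + (44 - 109)²) = 1/((-11 + √2*√(-11)) + (44 - 109)²) = 1/((-11 + √2*(I*√11)) + (-65)²) = 1/((-11 + I*√22) + 4225) = 1/(4214 + I*√22)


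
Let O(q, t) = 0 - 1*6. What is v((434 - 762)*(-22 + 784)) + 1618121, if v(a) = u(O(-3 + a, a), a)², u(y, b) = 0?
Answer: 1618121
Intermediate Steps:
O(q, t) = -6 (O(q, t) = 0 - 6 = -6)
v(a) = 0 (v(a) = 0² = 0)
v((434 - 762)*(-22 + 784)) + 1618121 = 0 + 1618121 = 1618121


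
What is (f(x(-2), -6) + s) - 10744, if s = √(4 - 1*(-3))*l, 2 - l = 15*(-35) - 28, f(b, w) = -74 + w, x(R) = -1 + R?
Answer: -10824 + 555*√7 ≈ -9355.6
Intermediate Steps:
l = 555 (l = 2 - (15*(-35) - 28) = 2 - (-525 - 28) = 2 - 1*(-553) = 2 + 553 = 555)
s = 555*√7 (s = √(4 - 1*(-3))*555 = √(4 + 3)*555 = √7*555 = 555*√7 ≈ 1468.4)
(f(x(-2), -6) + s) - 10744 = ((-74 - 6) + 555*√7) - 10744 = (-80 + 555*√7) - 10744 = -10824 + 555*√7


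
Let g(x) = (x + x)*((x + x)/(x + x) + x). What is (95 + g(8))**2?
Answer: 57121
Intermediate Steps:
g(x) = 2*x*(1 + x) (g(x) = (2*x)*((2*x)/((2*x)) + x) = (2*x)*((2*x)*(1/(2*x)) + x) = (2*x)*(1 + x) = 2*x*(1 + x))
(95 + g(8))**2 = (95 + 2*8*(1 + 8))**2 = (95 + 2*8*9)**2 = (95 + 144)**2 = 239**2 = 57121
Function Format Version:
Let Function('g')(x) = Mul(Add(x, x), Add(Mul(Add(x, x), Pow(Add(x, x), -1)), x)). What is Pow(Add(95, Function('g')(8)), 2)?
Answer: 57121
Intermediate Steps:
Function('g')(x) = Mul(2, x, Add(1, x)) (Function('g')(x) = Mul(Mul(2, x), Add(Mul(Mul(2, x), Pow(Mul(2, x), -1)), x)) = Mul(Mul(2, x), Add(Mul(Mul(2, x), Mul(Rational(1, 2), Pow(x, -1))), x)) = Mul(Mul(2, x), Add(1, x)) = Mul(2, x, Add(1, x)))
Pow(Add(95, Function('g')(8)), 2) = Pow(Add(95, Mul(2, 8, Add(1, 8))), 2) = Pow(Add(95, Mul(2, 8, 9)), 2) = Pow(Add(95, 144), 2) = Pow(239, 2) = 57121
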